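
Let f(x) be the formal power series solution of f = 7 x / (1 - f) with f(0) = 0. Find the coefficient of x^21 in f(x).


Apply Lagrange inversion: f = 7 x * phi(f) with phi(t) = 1/(1 - t), so
[x^n] f = 7^n * (1/n) [t^(n-1)] phi(t)^n = 7^n * (1/n) [t^(n-1)] (1 - t)^(-n) = 7^n * (1/n) C(2n - 2, n - 1) = 7^n * C_{n-1}.
For n = 21: C_20 = C(40, 20) / 21 = 137846528820/21 = 6564120420.
With the 7^21 = 558545864083284007 factor, the coefficient is 558545864083284007 * 6564120420 = 3666362311935629131008122940.

3666362311935629131008122940


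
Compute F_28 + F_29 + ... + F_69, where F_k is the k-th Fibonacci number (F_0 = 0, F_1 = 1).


Use the identity sum_{k=0}^{N} F_k = F_{N+2} - 1 (which follows from F_{k+2} - F_{k+1} = F_k). Then
sum_{k=28}^{69} F_k = (F_{71} - 1) - (F_{29} - 1) = F_{71} - F_{29}.
Computing: F_{71} = 308061521170129, F_{29} = 514229, so
Sum = 308061521170129 - 514229 = 308061520655900.

308061520655900


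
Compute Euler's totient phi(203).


phi(n) counts integers in [1, n] coprime to n. Using the multiplicative formula phi(n) = n * prod_{p | n} (1 - 1/p):
203 = 7 * 29, so
phi(203) = 203 * (1 - 1/7) * (1 - 1/29) = 168.

168


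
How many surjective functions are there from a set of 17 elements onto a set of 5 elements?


By inclusion-exclusion on which target elements are missed, the number of surjections from an n-set onto a k-set is
surj(n, k) = sum_{j=0}^{k} (-1)^j C(k, j) (k - j)^n.
Equivalently surj(n, k) = k! * S(n, k), where S(n, k) is the Stirling number of the second kind.
For n = 17, k = 5:
S(17, 5) = 5652751651, so
surj = 5! * 5652751651 = 120 * 5652751651 = 678330198120.

678330198120


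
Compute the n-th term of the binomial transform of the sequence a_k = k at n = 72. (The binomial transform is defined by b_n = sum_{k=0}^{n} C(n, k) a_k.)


With a_k = k, b_n = sum_{k=0}^{n} C(n, k) k. Using k * C(n, k) = n * C(n-1, k-1) gives b_n = n * sum_{k>=1} C(n-1, k-1) = n * 2^(n-1).
For n = 72: 72 * 2^71 = 72 * 2361183241434822606848 = 170005193383307227693056.

170005193383307227693056


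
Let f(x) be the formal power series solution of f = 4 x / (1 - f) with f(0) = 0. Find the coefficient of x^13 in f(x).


Apply Lagrange inversion: f = 4 x * phi(f) with phi(t) = 1/(1 - t), so
[x^n] f = 4^n * (1/n) [t^(n-1)] phi(t)^n = 4^n * (1/n) [t^(n-1)] (1 - t)^(-n) = 4^n * (1/n) C(2n - 2, n - 1) = 4^n * C_{n-1}.
For n = 13: C_12 = C(24, 12) / 13 = 2704156/13 = 208012.
With the 4^13 = 67108864 factor, the coefficient is 67108864 * 208012 = 13959449018368.

13959449018368


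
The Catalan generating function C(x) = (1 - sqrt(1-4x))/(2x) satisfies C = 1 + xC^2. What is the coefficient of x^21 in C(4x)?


Substituting x -> 4x scales the n-th coefficient by 4^n, so [x^21] C(4x) = 4^21 * C_21.
C_21 = C(2*21, 21)/(22) = 538257874440/22 = 24466267020.
So 4^21 * 24466267020 = 4398046511104 * 24466267020 = 107603780307049858990080.

107603780307049858990080


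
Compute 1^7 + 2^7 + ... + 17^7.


This power sum has a closed form given by Faulhaber's formula
sum_{k=1}^{m} k^p = (1 / (p + 1)) * sum_{j=0}^{p} C(p + 1, j) B_j m^(p + 1 - j),
but for small m direct computation is fastest:
1 + 128 + 2187 + 16384 + 78125 + 279936 + 823543 + 2097152 + 4782969 + 10000000 + 19487171 + 35831808 + 62748517 + 105413504 + 170859375 + 268435456 + 410338673 = 1091194929.

1091194929


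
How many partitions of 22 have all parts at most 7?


Using the generating function (1-x)^(-1)(1-x^2)^(-1)...(1-x^7)^(-1),
the coefficient of x^22 counts these restricted partitions.
Result = 522

522


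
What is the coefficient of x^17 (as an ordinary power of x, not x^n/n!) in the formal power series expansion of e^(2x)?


The exponential series is e^y = sum_{k>=0} y^k / k!. Substituting y = 2x gives
e^(2x) = sum_{k>=0} 2^k x^k / k!.
So the coefficient of x^n is a^n/n! with a = 2, n = 17:
2^17 / 17! = 131072/355687428096000 = 4/10854718875

4/10854718875


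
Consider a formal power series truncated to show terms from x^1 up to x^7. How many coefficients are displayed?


From x^1 to x^7 inclusive, the count is 7 - 1 + 1 = 7.

7


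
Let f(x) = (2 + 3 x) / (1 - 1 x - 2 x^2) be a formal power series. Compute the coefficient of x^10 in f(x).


Write f(x) = sum_{k>=0} a_k x^k. Multiplying both sides by 1 - 1 x - 2 x^2 gives
(1 - 1 x - 2 x^2) sum_{k>=0} a_k x^k = 2 + 3 x.
Matching coefficients:
 x^0: a_0 = 2
 x^1: a_1 - 1 a_0 = 3  =>  a_1 = 1*2 + 3 = 5
 x^k (k >= 2): a_k = 1 a_{k-1} + 2 a_{k-2}.
Iterating: a_2 = 9, a_3 = 19, a_4 = 37, a_5 = 75, a_6 = 149, a_7 = 299, a_8 = 597, a_9 = 1195, a_10 = 2389.
So the coefficient of x^10 is 2389.

2389


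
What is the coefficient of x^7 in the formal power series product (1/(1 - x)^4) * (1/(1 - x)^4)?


Combine the factors: (1/(1 - x)^4) * (1/(1 - x)^4) = 1/(1 - x)^8.
Then use 1/(1 - x)^r = sum_{k>=0} C(k + r - 1, r - 1) x^k with r = 8 and k = 7:
C(14, 7) = 3432.

3432


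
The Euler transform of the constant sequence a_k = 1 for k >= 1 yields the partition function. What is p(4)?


The Euler transform converts the sequence a_k = 1 into the number of integer partitions.
Using the recurrence or dynamic programming:
p(4) = 5

5


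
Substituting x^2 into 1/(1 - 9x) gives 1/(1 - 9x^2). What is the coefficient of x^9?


Since 1/(1 - 9x^2) only has even powers of x,
the coefficient of x^9 (odd) is 0.

0


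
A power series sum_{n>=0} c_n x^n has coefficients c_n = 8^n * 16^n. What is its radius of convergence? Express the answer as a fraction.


By the root test (Cauchy-Hadamard), the radius is R = 1 / limsup_n |c_n|^(1/n).
Here |c_n|^(1/n) = (8^n * 16^n)^(1/n) = 8 * 16 = 128 for all n.
So R = 1/128 = 1/128.

1/128


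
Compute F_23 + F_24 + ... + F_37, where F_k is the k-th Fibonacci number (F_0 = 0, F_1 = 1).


Use the identity sum_{k=0}^{N} F_k = F_{N+2} - 1 (which follows from F_{k+2} - F_{k+1} = F_k). Then
sum_{k=23}^{37} F_k = (F_{39} - 1) - (F_{24} - 1) = F_{39} - F_{24}.
Computing: F_{39} = 63245986, F_{24} = 46368, so
Sum = 63245986 - 46368 = 63199618.

63199618


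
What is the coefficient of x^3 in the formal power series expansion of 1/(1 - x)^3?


The negative binomial / multiset identity is
1/(1 - x)^r = sum_{k>=0} C(k + r - 1, r - 1) x^k.
Here r = 3 and k = 3, so the coefficient is
C(3 + 2, 2) = C(5, 2)
= 10

10


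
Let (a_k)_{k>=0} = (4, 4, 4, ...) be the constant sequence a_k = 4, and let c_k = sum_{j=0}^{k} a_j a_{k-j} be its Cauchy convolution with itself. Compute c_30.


Since a_j = 4 for all j >= 0, the convolution sum becomes
c_k = sum_{j=0}^{k} 4 * 4 = 16 * (k + 1).
Equivalently, the generating function of (a_k) is 4/(1 - x) and its square is 16/(1 - x)^2 = sum_{k>=0} 16(k + 1) x^k.
For k = 30: 16 * 31 = 496.

496


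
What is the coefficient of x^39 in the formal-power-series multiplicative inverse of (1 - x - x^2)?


Let the inverse be f(x) = sum_{k>=0} a_k x^k. From f(x) * (1 - x - x^2) = 1 and matching coefficients:
 x^0: a_0 = 1.
 x^1: a_1 - a_0 = 0, so a_1 = 1.
 x^k (k >= 2): a_k - a_{k-1} - a_{k-2} = 0, i.e. a_k = a_{k-1} + a_{k-2}.
This is the Fibonacci-type recurrence shifted so that a_0 = a_1 = 1.
Iterating: a_0=1, a_1=1, a_2=2, a_3=3, a_4=5, a_5=8, a_6=13, a_7=21, a_8=34, a_9=55, ...
a_39 = 102334155.

102334155


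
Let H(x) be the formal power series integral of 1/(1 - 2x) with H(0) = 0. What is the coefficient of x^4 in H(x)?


1/(1 - 2x) = sum_{k>=0} 2^k x^k. Integrating termwise with H(0) = 0:
H(x) = sum_{k>=0} 2^k x^(k+1) / (k+1) = sum_{m>=1} 2^(m-1) x^m / m.
For m = 4: 2^3/4 = 8/4 = 2.

2


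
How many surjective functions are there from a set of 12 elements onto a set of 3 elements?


By inclusion-exclusion on which target elements are missed, the number of surjections from an n-set onto a k-set is
surj(n, k) = sum_{j=0}^{k} (-1)^j C(k, j) (k - j)^n.
Equivalently surj(n, k) = k! * S(n, k), where S(n, k) is the Stirling number of the second kind.
For n = 12, k = 3:
S(12, 3) = 86526, so
surj = 3! * 86526 = 6 * 86526 = 519156.

519156


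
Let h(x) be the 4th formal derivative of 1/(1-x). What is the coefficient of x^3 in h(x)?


Differentiating 4 times: d^4/dx^4 [1/(1-x)] = 4!/(1-x)^5.
The expansion 1/(1-x)^5 = sum_{k>=0} C(k+4, 4) x^k, so the coefficient of x^n in 4!/(1-x)^5 is 4! * C(n+4, 4).
For n = 3: 24 * C(7, 4) = 24 * 35 = 840

840


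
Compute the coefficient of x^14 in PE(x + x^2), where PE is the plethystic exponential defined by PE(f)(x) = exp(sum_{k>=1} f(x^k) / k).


With f(x) = x + x^2, the exponent is sum_{k>=1} (x^k + x^(2k)) / k = -ln(1 - x) - ln(1 - x^2). Exponentiating:
PE(x + x^2) = 1 / ((1 - x)(1 - x^2)).
This is the generating function for partitions of n into parts of size 1 or 2. The number of 2's can be any j in 0..7, and the rest are 1's, so
[x^14] = floor(14/2) + 1 = 8.

8


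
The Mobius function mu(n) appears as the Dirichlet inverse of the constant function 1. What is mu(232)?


232 has a squared prime factor, so mu(232) = 0.
Factorization reveals a repeated prime.

0


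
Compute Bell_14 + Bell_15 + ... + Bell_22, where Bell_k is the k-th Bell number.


Recall Bell_k counts set partitions of a k-set (with Bell_0 = 1 by convention).
Bell_14 through Bell_22: 190899322, 1382958545, 10480142147, 82864869804, 682076806159, 5832742205057, 51724158235372, 474869816156751, 4506715738447323
Sum = 190899322 + 1382958545 + 10480142147 + 82864869804 + 682076806159 + 5832742205057 + 51724158235372 + 474869816156751 + 4506715738447323 = 5039919450720480.

5039919450720480


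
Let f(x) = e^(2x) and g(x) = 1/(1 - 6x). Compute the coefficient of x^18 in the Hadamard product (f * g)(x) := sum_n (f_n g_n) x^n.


Expanding: f_k = 2^k/k! (from e^(2x)) and g_k = 6^k (from 1/(1 - 6x)). So the Hadamard coefficient (f * g)_k = 2^k 6^k / k! = (12)^k / k!.
For k = 18: 12^18/18! = 26623333280885243904/6402373705728000 = 61917364224/14889875.

61917364224/14889875


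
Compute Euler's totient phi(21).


phi(n) counts integers in [1, n] coprime to n. Using the multiplicative formula phi(n) = n * prod_{p | n} (1 - 1/p):
21 = 3 * 7, so
phi(21) = 21 * (1 - 1/3) * (1 - 1/7) = 12.

12


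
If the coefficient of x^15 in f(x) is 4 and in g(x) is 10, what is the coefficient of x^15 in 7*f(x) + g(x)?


Scalar multiplication scales coefficients: 7 * 4 = 28.
Then add the g coefficient: 28 + 10
= 38

38


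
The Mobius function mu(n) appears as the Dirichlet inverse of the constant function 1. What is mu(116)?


116 has a squared prime factor, so mu(116) = 0.
Factorization reveals a repeated prime.

0


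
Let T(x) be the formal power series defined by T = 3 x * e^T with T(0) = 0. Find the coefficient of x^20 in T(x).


Apply the Lagrange inversion formula: if T = 3 x * phi(T) with phi(t) = e^t, then
[x^n] T = 3^n * (1/n) [t^(n-1)] phi(t)^n = 3^n * (1/n) [t^(n-1)] e^(n t) = 3^n * (1/n) * n^(n-1) / (n-1)! = 3^n * n^(n-1) / n!.
When c = 1 this is the Cayley count of rooted labeled trees on n vertices, divided by n!.
For n = 20: 3^20 * 20^19 / 20! = 3486784401 * 5242880000000000000000000/2432902008176640000 = 17006112000000000000000/2263261.

17006112000000000000000/2263261


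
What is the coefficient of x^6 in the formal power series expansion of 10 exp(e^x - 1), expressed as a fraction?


exp(e^x - 1) is the exponential generating function for the Bell numbers Bell_k: exp(e^x - 1) = sum_{k>=0} Bell_k x^k / k!.
So the coefficient of x^6 in 10 exp(e^x - 1) is 10 Bell_6 / 6!.
Computing: Bell_6 = 203 and 6! = 720, giving
10 * 203/720 = 203/72.

203/72


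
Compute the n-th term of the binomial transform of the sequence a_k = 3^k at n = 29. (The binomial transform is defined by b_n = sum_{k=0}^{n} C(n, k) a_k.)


With a_k = 3^k, b_n = sum_{k=0}^{n} C(n, k) 3^k = (1 + 3)^n by the binomial theorem.
For n = 29: (1 + 3)^29 = 4^29 = 288230376151711744.

288230376151711744


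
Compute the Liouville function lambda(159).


The Liouville function is lambda(k) = (-1)^Omega(k), where Omega(k) counts the prime factors of k with multiplicity.
Factoring: 159 = 3 * 53, so Omega(159) = 2.
lambda(159) = (-1)^2 = 1.

1


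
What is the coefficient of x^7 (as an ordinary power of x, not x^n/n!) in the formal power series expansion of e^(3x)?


The exponential series is e^y = sum_{k>=0} y^k / k!. Substituting y = 3x gives
e^(3x) = sum_{k>=0} 3^k x^k / k!.
So the coefficient of x^n is a^n/n! with a = 3, n = 7:
3^7 / 7! = 2187/5040 = 243/560

243/560


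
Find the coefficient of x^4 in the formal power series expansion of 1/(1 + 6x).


Write 1/(1 + c x) = 1/(1 - (-c) x) and apply the geometric-series identity
1/(1 - y) = sum_{k>=0} y^k to get 1/(1 + c x) = sum_{k>=0} (-c)^k x^k.
So the coefficient of x^k is (-c)^k = (-1)^k * c^k.
Here c = 6 and k = 4:
(-6)^4 = 1 * 1296 = 1296

1296


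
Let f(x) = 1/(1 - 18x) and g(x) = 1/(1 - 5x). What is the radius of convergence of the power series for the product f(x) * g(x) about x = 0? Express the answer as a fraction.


The radius of 1/(1 - 18x) is 1/18 (nearest singularity at x = 1/18), and the radius of 1/(1 - 5x) is 1/5.
The product f(x)*g(x) = 1/((1 - 18x)(1 - 5x)) has singularities at both 1/18 and 1/5, so its radius of convergence is the distance to the nearest one:
min(1/18, 1/5) = 1/18.

1/18


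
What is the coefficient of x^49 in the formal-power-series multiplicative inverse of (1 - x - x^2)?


Let the inverse be f(x) = sum_{k>=0} a_k x^k. From f(x) * (1 - x - x^2) = 1 and matching coefficients:
 x^0: a_0 = 1.
 x^1: a_1 - a_0 = 0, so a_1 = 1.
 x^k (k >= 2): a_k - a_{k-1} - a_{k-2} = 0, i.e. a_k = a_{k-1} + a_{k-2}.
This is the Fibonacci-type recurrence shifted so that a_0 = a_1 = 1.
Iterating: a_0=1, a_1=1, a_2=2, a_3=3, a_4=5, a_5=8, a_6=13, a_7=21, a_8=34, a_9=55, ...
a_49 = 12586269025.

12586269025


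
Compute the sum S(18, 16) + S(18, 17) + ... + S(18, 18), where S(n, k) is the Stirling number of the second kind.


By definition, S(n, k) counts partitions of an n-set into exactly k nonempty blocks.
Computing row n = 18 for k = 16..18:
S(18, k): 9996, 153, 1
Sum = 10150.

10150


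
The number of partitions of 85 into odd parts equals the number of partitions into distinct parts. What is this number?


Computing partitions of 85 into odd parts (1, 3, 5, ...):
Using the generating function prod_{k>=0} 1/(1-x^(2k+1)),
the count is 121792

121792


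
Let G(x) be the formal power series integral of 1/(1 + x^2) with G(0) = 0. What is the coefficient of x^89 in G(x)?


1/(1 + x^2) = sum_{j>=0} (-1)^j x^(2j). Integrating termwise with G(0) = 0:
G(x) = sum_{j>=0} (-1)^j x^(2j+1) / (2j+1) = arctan(x).
Only odd powers are nonzero. For x^89 write 89 = 2*44 + 1, giving
(-1)^44 / 89 = 1/89 = 1/89.

1/89


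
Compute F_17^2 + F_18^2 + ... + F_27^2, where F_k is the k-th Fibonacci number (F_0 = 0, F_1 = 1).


There is a standard identity sum_{k=0}^{N} F_k^2 = F_N * F_{N+1} (proved inductively from the telescoping relation F_k^2 = F_k F_{k+1} - F_{k-1} F_k). Then
sum_{k=17}^{27} F_k^2 = F_27 F_28 - F_16 F_17.
Computing: F_27 = 196418, F_28 = 317811, F_16 = 987, F_17 = 1597.
Sum = 196418 * 317811 - 987 * 1597 = 62422224759.

62422224759


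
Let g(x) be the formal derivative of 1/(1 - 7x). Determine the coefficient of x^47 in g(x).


Differentiate termwise: d/dx sum_{k>=0} 7^k x^k = sum_{k>=1} k 7^k x^(k-1) = sum_{j>=0} (j+1) 7^(j+1) x^j.
Equivalently, d/dx [1/(1 - 7x)] = 7/(1 - 7x)^2.
For j = 47: 48 * 7^48 = 48 * 36703368217294125441230211032033660188801 = 1761761674430118021179050129537615689062448.

1761761674430118021179050129537615689062448


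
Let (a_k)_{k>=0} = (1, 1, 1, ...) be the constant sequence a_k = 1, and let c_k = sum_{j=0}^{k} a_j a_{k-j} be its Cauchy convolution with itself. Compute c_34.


Since a_j = 1 for all j >= 0, the convolution sum becomes
c_k = sum_{j=0}^{k} 1 * 1 = 1 * (k + 1).
Equivalently, the generating function of (a_k) is 1/(1 - x) and its square is 1/(1 - x)^2 = sum_{k>=0} 1(k + 1) x^k.
For k = 34: 1 * 35 = 35.

35


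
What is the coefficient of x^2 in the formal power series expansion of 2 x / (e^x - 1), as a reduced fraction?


The exponential generating function for Bernoulli numbers is
x / (e^x - 1) = sum_{k>=0} B_k x^k / k!.
So the coefficient of x^2 in 2 x / (e^x - 1) is 2 B_2 / 2!.
Computing: B_2 = 1/6, 2! = 2, giving
2 * 1/6 / 2 = 1/6.

1/6


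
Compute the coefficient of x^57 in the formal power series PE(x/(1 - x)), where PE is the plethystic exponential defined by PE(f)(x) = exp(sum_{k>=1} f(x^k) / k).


For f(x) = x/(1 - x) we have
sum_{k>=1} f(x^k) / k = sum_{k>=1} (1/k) * x^k / (1 - x^k) = sum_{k, m >= 1} x^(k m) / k,
which after exponentiating simplifies to
PE(x/(1 - x)) = prod_{k>=1} 1 / (1 - x^k).
This is the generating function for the partition function p(n), so the coefficient of x^57 is p(57).
Computing p(57) by dynamic programming over parts 1, 2, ..., 57: p(57) = 614154.

614154


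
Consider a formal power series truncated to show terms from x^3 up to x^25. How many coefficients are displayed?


From x^3 to x^25 inclusive, the count is 25 - 3 + 1 = 23.

23


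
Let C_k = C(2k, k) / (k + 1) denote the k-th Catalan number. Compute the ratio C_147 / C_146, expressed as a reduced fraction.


Using C_k = (2k)! / (k! (k+1)!), the ratio C_{k+1}/C_k simplifies to
C_{k+1}/C_k = [(2k+2)! / ((k+1)! (k+2)!)] * [k! (k+1)! / (2k)!]
 = (2k+2)(2k+1) / ((k+1)(k+2)) = 2(2k+1) / (k+2).
For k = 146: 2(2*146 + 1) / (146 + 2) = 586/148 = 293/74.

293/74


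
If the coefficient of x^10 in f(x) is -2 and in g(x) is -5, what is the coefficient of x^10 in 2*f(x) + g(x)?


Scalar multiplication scales coefficients: 2 * -2 = -4.
Then add the g coefficient: -4 + -5
= -9

-9


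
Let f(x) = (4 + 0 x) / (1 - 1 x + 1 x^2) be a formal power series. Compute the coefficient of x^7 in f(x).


Write f(x) = sum_{k>=0} a_k x^k. Multiplying both sides by 1 - 1 x + 1 x^2 gives
(1 - 1 x + 1 x^2) sum_{k>=0} a_k x^k = 4 + 0 x.
Matching coefficients:
 x^0: a_0 = 4
 x^1: a_1 - 1 a_0 = 0  =>  a_1 = 1*4 + 0 = 4
 x^k (k >= 2): a_k = 1 a_{k-1} - 1 a_{k-2}.
Iterating: a_2 = 0, a_3 = -4, a_4 = -4, a_5 = 0, a_6 = 4, a_7 = 4.
So the coefficient of x^7 is 4.

4


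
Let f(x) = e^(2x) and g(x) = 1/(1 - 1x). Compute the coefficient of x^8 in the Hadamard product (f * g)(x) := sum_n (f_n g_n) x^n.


Expanding: f_k = 2^k/k! (from e^(2x)) and g_k = 1^k (from 1/(1 - 1x)). So the Hadamard coefficient (f * g)_k = 2^k 1^k / k! = (2)^k / k!.
For k = 8: 2^8/8! = 256/40320 = 2/315.

2/315


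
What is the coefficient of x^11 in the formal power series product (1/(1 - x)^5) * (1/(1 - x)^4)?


Combine the factors: (1/(1 - x)^5) * (1/(1 - x)^4) = 1/(1 - x)^9.
Then use 1/(1 - x)^r = sum_{k>=0} C(k + r - 1, r - 1) x^k with r = 9 and k = 11:
C(19, 8) = 75582.

75582


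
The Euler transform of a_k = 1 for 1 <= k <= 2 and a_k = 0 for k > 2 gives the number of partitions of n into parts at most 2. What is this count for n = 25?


Partitions of 25 into parts at most 2:
Using generating function (1-x)^(-1)(1-x^2)^(-1),
the coefficient of x^25 = 13

13


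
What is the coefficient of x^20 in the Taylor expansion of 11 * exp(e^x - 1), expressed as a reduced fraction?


exp(e^x - 1) = sum_{k>=0} Bell_k x^k / k!, where Bell_k is the k-th Bell number.
So the coefficient of x^20 is 11 * Bell_20 / 20!.
Computing: Bell_20 = 51724158235372 and 20! = 2432902008176640000, giving
11 * 51724158235372/2432902008176640000 = 263898766507/1128433213440000.

263898766507/1128433213440000


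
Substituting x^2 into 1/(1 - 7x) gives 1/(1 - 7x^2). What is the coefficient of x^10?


The coefficient of x^(2m) in 1/(1 - 7x^2) is 7^m.
With n = 10 = 2*5, the coefficient is 7^5 = 16807.

16807


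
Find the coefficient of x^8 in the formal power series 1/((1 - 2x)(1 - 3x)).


By partial fractions or Cauchy convolution:
The coefficient equals sum_{k=0}^{8} 2^k * 3^(8-k).
= 19171

19171


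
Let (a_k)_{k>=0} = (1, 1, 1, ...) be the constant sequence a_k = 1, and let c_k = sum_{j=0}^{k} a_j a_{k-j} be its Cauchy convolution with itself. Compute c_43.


Since a_j = 1 for all j >= 0, the convolution sum becomes
c_k = sum_{j=0}^{k} 1 * 1 = 1 * (k + 1).
Equivalently, the generating function of (a_k) is 1/(1 - x) and its square is 1/(1 - x)^2 = sum_{k>=0} 1(k + 1) x^k.
For k = 43: 1 * 44 = 44.

44


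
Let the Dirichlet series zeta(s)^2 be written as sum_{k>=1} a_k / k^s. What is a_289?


The Dirichlet convolution of the constant function 1 with itself gives (1 * 1)(k) = sum_{d | k} 1 = d(k), the number of positive divisors of k.
Since zeta(s) = sum_{k>=1} 1/k^s, we have zeta(s)^2 = sum_{k>=1} d(k)/k^s, so a_k = d(k).
For k = 289: the divisors are 1, 17, 289.
Count = 3.

3


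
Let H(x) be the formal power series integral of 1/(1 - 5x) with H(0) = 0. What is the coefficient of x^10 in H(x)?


1/(1 - 5x) = sum_{k>=0} 5^k x^k. Integrating termwise with H(0) = 0:
H(x) = sum_{k>=0} 5^k x^(k+1) / (k+1) = sum_{m>=1} 5^(m-1) x^m / m.
For m = 10: 5^9/10 = 1953125/10 = 390625/2.

390625/2


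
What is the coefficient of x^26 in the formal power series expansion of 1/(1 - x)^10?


The negative binomial / multiset identity is
1/(1 - x)^r = sum_{k>=0} C(k + r - 1, r - 1) x^k.
Here r = 10 and k = 26, so the coefficient is
C(26 + 9, 9) = C(35, 9)
= 70607460

70607460


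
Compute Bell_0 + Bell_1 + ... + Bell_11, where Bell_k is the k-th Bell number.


Recall Bell_k counts set partitions of a k-set (with Bell_0 = 1 by convention).
Bell_0 through Bell_11: 1, 1, 2, 5, 15, 52, 203, 877, 4140, 21147, 115975, 678570
Sum = 1 + 1 + 2 + 5 + 15 + 52 + 203 + 877 + 4140 + 21147 + 115975 + 678570 = 820988.

820988


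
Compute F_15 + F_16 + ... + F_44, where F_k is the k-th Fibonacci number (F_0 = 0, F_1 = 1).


Use the identity sum_{k=0}^{N} F_k = F_{N+2} - 1 (which follows from F_{k+2} - F_{k+1} = F_k). Then
sum_{k=15}^{44} F_k = (F_{46} - 1) - (F_{16} - 1) = F_{46} - F_{16}.
Computing: F_{46} = 1836311903, F_{16} = 987, so
Sum = 1836311903 - 987 = 1836310916.

1836310916


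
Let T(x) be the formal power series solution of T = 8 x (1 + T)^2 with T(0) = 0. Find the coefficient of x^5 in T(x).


Apply the Lagrange inversion formula: if T = 8 x * phi(T) with phi(t) = (1 + t)^2, then [x^n] T = 8^n * (1/n) [t^(n-1)] phi(t)^n = 8^n * (1/n) [t^(n-1)] (1 + t)^(2n) = 8^n * (1/n) C(2n, n-1).
Using the identity C(2n, n-1) = C(2n, n) * n / (n+1), the unscaled factor equals C(2n, n) / (n+1) = C_n, the n-th Catalan number.
For n = 5: C_5 = C(10, 5) / 6 = 252/6 = 42.
With the 8^5 = 32768 factor, the coefficient is 32768 * 42 = 1376256.

1376256


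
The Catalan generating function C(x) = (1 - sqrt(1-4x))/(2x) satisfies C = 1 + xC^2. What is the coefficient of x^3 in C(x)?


Substituting x -> x scales the n-th coefficient by 1, so [x^3] C(x) = C_3.
C_3 = C(2*3, 3)/(4) = 20/4 = 5.
= 5.

5


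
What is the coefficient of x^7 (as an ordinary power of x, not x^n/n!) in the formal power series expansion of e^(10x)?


The exponential series is e^y = sum_{k>=0} y^k / k!. Substituting y = 10x gives
e^(10x) = sum_{k>=0} 10^k x^k / k!.
So the coefficient of x^n is a^n/n! with a = 10, n = 7:
10^7 / 7! = 10000000/5040 = 125000/63

125000/63


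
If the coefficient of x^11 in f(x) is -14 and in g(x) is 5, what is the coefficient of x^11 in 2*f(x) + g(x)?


Scalar multiplication scales coefficients: 2 * -14 = -28.
Then add the g coefficient: -28 + 5
= -23

-23


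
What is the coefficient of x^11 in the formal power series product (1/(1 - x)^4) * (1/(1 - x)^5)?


Combine the factors: (1/(1 - x)^4) * (1/(1 - x)^5) = 1/(1 - x)^9.
Then use 1/(1 - x)^r = sum_{k>=0} C(k + r - 1, r - 1) x^k with r = 9 and k = 11:
C(19, 8) = 75582.

75582


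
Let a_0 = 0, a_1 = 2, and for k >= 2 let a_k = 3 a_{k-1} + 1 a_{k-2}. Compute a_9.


Iterating the recurrence forward:
a_0 = 0
a_1 = 2
a_2 = 3*2 + 1*0 = 6
a_3 = 3*6 + 1*2 = 20
a_4 = 3*20 + 1*6 = 66
a_5 = 3*66 + 1*20 = 218
a_6 = 3*218 + 1*66 = 720
a_7 = 3*720 + 1*218 = 2378
a_8 = 3*2378 + 1*720 = 7854
a_9 = 3*7854 + 1*2378 = 25940
So a_9 = 25940.

25940


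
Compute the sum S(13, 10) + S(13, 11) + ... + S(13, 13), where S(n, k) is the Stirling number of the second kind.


By definition, S(n, k) counts partitions of an n-set into exactly k nonempty blocks.
Computing row n = 13 for k = 10..13:
S(13, k): 39325, 2431, 78, 1
Sum = 41835.

41835


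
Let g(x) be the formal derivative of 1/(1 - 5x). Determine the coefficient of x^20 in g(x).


Differentiate termwise: d/dx sum_{k>=0} 5^k x^k = sum_{k>=1} k 5^k x^(k-1) = sum_{j>=0} (j+1) 5^(j+1) x^j.
Equivalently, d/dx [1/(1 - 5x)] = 5/(1 - 5x)^2.
For j = 20: 21 * 5^21 = 21 * 476837158203125 = 10013580322265625.

10013580322265625


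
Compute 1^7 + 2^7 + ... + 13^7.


This power sum has a closed form given by Faulhaber's formula
sum_{k=1}^{m} k^p = (1 / (p + 1)) * sum_{j=0}^{p} C(p + 1, j) B_j m^(p + 1 - j),
but for small m direct computation is fastest:
1 + 128 + 2187 + 16384 + 78125 + 279936 + 823543 + 2097152 + 4782969 + 10000000 + 19487171 + 35831808 + 62748517 = 136147921.

136147921


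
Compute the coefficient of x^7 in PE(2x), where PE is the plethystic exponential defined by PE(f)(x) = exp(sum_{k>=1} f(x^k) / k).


With f(x) = 2x, the exponent is sum_{k>=1} 2 x^k / k = 2 * (-ln(1 - x)). Exponentiating:
PE(2x) = exp(-2 ln(1 - x)) = 1/(1 - x)^2.
By the negative binomial expansion, [x^n] 1/(1 - x)^2 = C(n + 1, 1).
For n = 7: C(8, 1) = 8.

8


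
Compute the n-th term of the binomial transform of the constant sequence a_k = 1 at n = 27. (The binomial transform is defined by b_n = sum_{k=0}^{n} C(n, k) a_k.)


With a_k = 1 for all k, b_n = sum_{k=0}^{n} C(n, k) = 2^n by the binomial theorem.
For n = 27: 2^27 = 134217728.

134217728


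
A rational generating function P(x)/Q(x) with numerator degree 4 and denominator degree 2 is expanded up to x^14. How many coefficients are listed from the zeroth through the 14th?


Expanding up to x^14 gives the coefficients for x^0, x^1, ..., x^14.
That is 14 + 1 = 15 coefficients in total.

15


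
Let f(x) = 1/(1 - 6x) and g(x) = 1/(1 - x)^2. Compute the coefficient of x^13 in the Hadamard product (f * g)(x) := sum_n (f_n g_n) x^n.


f has coefficients f_k = 6^k. For g = 1/(1 - x)^2 the coefficient is g_k = C(k + 1, 1) = k + 1. The Hadamard coefficient is (f * g)_k = 6^k * (k + 1).
For k = 13: 6^13 * 14 = 13060694016 * 14 = 182849716224.

182849716224


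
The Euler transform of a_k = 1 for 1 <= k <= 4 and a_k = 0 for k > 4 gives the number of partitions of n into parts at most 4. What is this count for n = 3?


Partitions of 3 into parts at most 4:
Using generating function (1-x)^(-1)(1-x^2)^(-1)...(1-x^4)^(-1),
the coefficient of x^3 = 3

3


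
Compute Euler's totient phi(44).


phi(n) counts integers in [1, n] coprime to n. Using the multiplicative formula phi(n) = n * prod_{p | n} (1 - 1/p):
44 = 2^2 * 11, so
phi(44) = 44 * (1 - 1/2) * (1 - 1/11) = 20.

20


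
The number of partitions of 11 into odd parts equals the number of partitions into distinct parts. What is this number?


Computing partitions of 11 into odd parts (1, 3, 5, ...):
Using the generating function prod_{k>=0} 1/(1-x^(2k+1)),
the count is 12

12


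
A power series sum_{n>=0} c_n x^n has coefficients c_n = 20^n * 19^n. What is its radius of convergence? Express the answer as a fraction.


By the root test (Cauchy-Hadamard), the radius is R = 1 / limsup_n |c_n|^(1/n).
Here |c_n|^(1/n) = (20^n * 19^n)^(1/n) = 20 * 19 = 380 for all n.
So R = 1/380 = 1/380.

1/380


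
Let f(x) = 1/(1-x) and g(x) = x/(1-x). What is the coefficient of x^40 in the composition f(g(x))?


First simplify the composition: f(g(x)) = 1/(1 - x/(1-x)) = (1-x)/((1-x) - x) = (1-x)/(1-2x).
Now extract the coefficient. Write (1-x)/(1-2x) = 1/(1-2x) - x/(1-2x).
The coefficient of x^n in 1/(1-2x) is 2^n, and in x/(1-2x) is 2^(n-1) (for n >= 1).
So the coefficient of x^40 is 2^40 - 2^39 = 1099511627776 - 549755813888 = 549755813888.

549755813888


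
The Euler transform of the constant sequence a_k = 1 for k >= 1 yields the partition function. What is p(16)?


The Euler transform converts the sequence a_k = 1 into the number of integer partitions.
Using the recurrence or dynamic programming:
p(16) = 231

231


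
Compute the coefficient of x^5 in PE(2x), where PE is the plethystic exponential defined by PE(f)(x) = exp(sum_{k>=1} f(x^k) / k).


With f(x) = 2x, the exponent is sum_{k>=1} 2 x^k / k = 2 * (-ln(1 - x)). Exponentiating:
PE(2x) = exp(-2 ln(1 - x)) = 1/(1 - x)^2.
By the negative binomial expansion, [x^n] 1/(1 - x)^2 = C(n + 1, 1).
For n = 5: C(6, 1) = 6.

6


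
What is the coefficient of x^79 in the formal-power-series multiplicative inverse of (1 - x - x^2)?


Let the inverse be f(x) = sum_{k>=0} a_k x^k. From f(x) * (1 - x - x^2) = 1 and matching coefficients:
 x^0: a_0 = 1.
 x^1: a_1 - a_0 = 0, so a_1 = 1.
 x^k (k >= 2): a_k - a_{k-1} - a_{k-2} = 0, i.e. a_k = a_{k-1} + a_{k-2}.
This is the Fibonacci-type recurrence shifted so that a_0 = a_1 = 1.
Iterating: a_0=1, a_1=1, a_2=2, a_3=3, a_4=5, a_5=8, a_6=13, a_7=21, a_8=34, a_9=55, ...
a_79 = 23416728348467685.

23416728348467685


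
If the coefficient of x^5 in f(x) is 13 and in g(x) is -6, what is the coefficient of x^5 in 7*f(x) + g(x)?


Scalar multiplication scales coefficients: 7 * 13 = 91.
Then add the g coefficient: 91 + -6
= 85

85


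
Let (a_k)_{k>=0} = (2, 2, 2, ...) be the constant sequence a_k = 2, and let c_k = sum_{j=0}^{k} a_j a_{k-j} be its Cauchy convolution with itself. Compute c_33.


Since a_j = 2 for all j >= 0, the convolution sum becomes
c_k = sum_{j=0}^{k} 2 * 2 = 4 * (k + 1).
Equivalently, the generating function of (a_k) is 2/(1 - x) and its square is 4/(1 - x)^2 = sum_{k>=0} 4(k + 1) x^k.
For k = 33: 4 * 34 = 136.

136


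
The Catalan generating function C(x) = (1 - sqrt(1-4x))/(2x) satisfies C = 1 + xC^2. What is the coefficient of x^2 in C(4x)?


Substituting x -> 4x scales the n-th coefficient by 4^n, so [x^2] C(4x) = 4^2 * C_2.
C_2 = C(2*2, 2)/(3) = 6/3 = 2.
So 4^2 * 2 = 16 * 2 = 32.

32


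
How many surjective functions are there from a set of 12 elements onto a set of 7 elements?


By inclusion-exclusion on which target elements are missed, the number of surjections from an n-set onto a k-set is
surj(n, k) = sum_{j=0}^{k} (-1)^j C(k, j) (k - j)^n.
Equivalently surj(n, k) = k! * S(n, k), where S(n, k) is the Stirling number of the second kind.
For n = 12, k = 7:
S(12, 7) = 627396, so
surj = 7! * 627396 = 5040 * 627396 = 3162075840.

3162075840


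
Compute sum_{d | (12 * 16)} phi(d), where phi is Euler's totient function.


First, 12 * 16 = 192. One classical identity is sum_{d | n} phi(d) = n (each k in [1, n] has a unique gcd with n, and among the k's with gcd(k, n) = n/d there are phi(d) of them). So the sum equals 192. We also verify directly:
Divisors of 192: 1, 2, 3, 4, 6, 8, 12, 16, 24, 32, 48, 64, 96, 192.
phi values: 1, 1, 2, 2, 2, 4, 4, 8, 8, 16, 16, 32, 32, 64.
Sum = 192.

192


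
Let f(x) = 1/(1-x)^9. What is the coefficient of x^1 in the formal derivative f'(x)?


Differentiate: d/dx [ 1/(1-x)^r ] = r / (1-x)^(r+1).
Here r = 9, so f'(x) = 9 / (1-x)^10.
The expansion of 1/(1-x)^(r+1) has coefficient of x^n equal to C(n+r, r).
So the coefficient of x^1 in f'(x) is
9 * C(10, 9) = 9 * 10 = 90

90


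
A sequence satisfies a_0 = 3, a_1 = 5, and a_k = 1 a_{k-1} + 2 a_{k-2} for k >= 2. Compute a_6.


The characteristic equation is t^2 - 1 t - 2 = 0, with roots r_1 = 2 and r_2 = -1 (so c_1 = r_1 + r_2, c_2 = -r_1 r_2 as required).
One can use the closed form a_n = A r_1^n + B r_2^n, but direct iteration is more reliable:
a_0 = 3, a_1 = 5, a_2 = 11, a_3 = 21, a_4 = 43, a_5 = 85, a_6 = 171.
So a_6 = 171.

171


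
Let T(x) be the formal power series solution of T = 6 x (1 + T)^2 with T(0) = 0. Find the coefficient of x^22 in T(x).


Apply the Lagrange inversion formula: if T = 6 x * phi(T) with phi(t) = (1 + t)^2, then [x^n] T = 6^n * (1/n) [t^(n-1)] phi(t)^n = 6^n * (1/n) [t^(n-1)] (1 + t)^(2n) = 6^n * (1/n) C(2n, n-1).
Using the identity C(2n, n-1) = C(2n, n) * n / (n+1), the unscaled factor equals C(2n, n) / (n+1) = C_n, the n-th Catalan number.
For n = 22: C_22 = C(44, 22) / 23 = 2104098963720/23 = 91482563640.
With the 6^22 = 131621703842267136 factor, the coefficient is 131621703842267136 * 91482563640 = 12041090898155435791000535040.

12041090898155435791000535040


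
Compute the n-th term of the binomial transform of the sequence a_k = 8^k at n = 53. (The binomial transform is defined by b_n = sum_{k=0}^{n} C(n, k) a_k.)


With a_k = 8^k, b_n = sum_{k=0}^{n} C(n, k) 8^k = (1 + 8)^n by the binomial theorem.
For n = 53: (1 + 8)^53 = 9^53 = 375710212613636260325580163599137907799836383538729.

375710212613636260325580163599137907799836383538729


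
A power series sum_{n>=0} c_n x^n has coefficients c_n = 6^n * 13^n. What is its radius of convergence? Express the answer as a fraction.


By the root test (Cauchy-Hadamard), the radius is R = 1 / limsup_n |c_n|^(1/n).
Here |c_n|^(1/n) = (6^n * 13^n)^(1/n) = 6 * 13 = 78 for all n.
So R = 1/78 = 1/78.

1/78


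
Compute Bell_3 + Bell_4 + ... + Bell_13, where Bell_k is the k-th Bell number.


Recall Bell_k counts set partitions of a k-set (with Bell_0 = 1 by convention).
Bell_3 through Bell_13: 5, 15, 52, 203, 877, 4140, 21147, 115975, 678570, 4213597, 27644437
Sum = 5 + 15 + 52 + 203 + 877 + 4140 + 21147 + 115975 + 678570 + 4213597 + 27644437 = 32679018.

32679018


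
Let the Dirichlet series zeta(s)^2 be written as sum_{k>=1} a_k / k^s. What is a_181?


The Dirichlet convolution of the constant function 1 with itself gives (1 * 1)(k) = sum_{d | k} 1 = d(k), the number of positive divisors of k.
Since zeta(s) = sum_{k>=1} 1/k^s, we have zeta(s)^2 = sum_{k>=1} d(k)/k^s, so a_k = d(k).
For k = 181: the divisors are 1, 181.
Count = 2.

2


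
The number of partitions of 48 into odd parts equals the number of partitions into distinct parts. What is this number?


Computing partitions of 48 into odd parts (1, 3, 5, ...):
Using the generating function prod_{k>=0} 1/(1-x^(2k+1)),
the count is 2910

2910


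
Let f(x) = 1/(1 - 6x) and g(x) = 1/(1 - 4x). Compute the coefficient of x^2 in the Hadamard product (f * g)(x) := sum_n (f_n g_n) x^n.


f has coefficients f_k = 6^k and g has coefficients g_k = 4^k, so the Hadamard product has coefficient (f*g)_k = 6^k * 4^k = 24^k.
For k = 2: 24^2 = 576.

576


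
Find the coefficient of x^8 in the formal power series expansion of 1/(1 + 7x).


Write 1/(1 + c x) = 1/(1 - (-c) x) and apply the geometric-series identity
1/(1 - y) = sum_{k>=0} y^k to get 1/(1 + c x) = sum_{k>=0} (-c)^k x^k.
So the coefficient of x^k is (-c)^k = (-1)^k * c^k.
Here c = 7 and k = 8:
(-7)^8 = 1 * 5764801 = 5764801

5764801


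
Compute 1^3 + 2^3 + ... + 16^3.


This power sum has a closed form given by Faulhaber's formula
sum_{k=1}^{m} k^p = (1 / (p + 1)) * sum_{j=0}^{p} C(p + 1, j) B_j m^(p + 1 - j),
but for small m direct computation is fastest:
1 + 8 + 27 + 64 + 125 + 216 + 343 + 512 + 729 + 1000 + 1331 + 1728 + 2197 + 2744 + 3375 + 4096 = 18496.

18496


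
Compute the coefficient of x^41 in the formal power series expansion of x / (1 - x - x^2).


Let f(x) = sum_{k>=0} a_k x^k. Multiplying f(x) * (1 - x - x^2) = x and matching coefficients gives a_0 = 0, a_1 = 1, and a_k = a_{k-1} + a_{k-2} for k >= 2. These are the Fibonacci numbers F_k.
Iterating from F_0 = 0, F_1 = 1:
F_0=0, F_1=1, F_2=1, F_3=2, F_4=3, F_5=5, F_6=8, F_7=13, F_8=21, F_9=34, ...
F_41 = 165580141.

165580141


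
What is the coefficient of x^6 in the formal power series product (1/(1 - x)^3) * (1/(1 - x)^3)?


Combine the factors: (1/(1 - x)^3) * (1/(1 - x)^3) = 1/(1 - x)^6.
Then use 1/(1 - x)^r = sum_{k>=0} C(k + r - 1, r - 1) x^k with r = 6 and k = 6:
C(11, 5) = 462.

462


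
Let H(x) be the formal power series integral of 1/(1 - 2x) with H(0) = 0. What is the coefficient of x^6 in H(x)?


1/(1 - 2x) = sum_{k>=0} 2^k x^k. Integrating termwise with H(0) = 0:
H(x) = sum_{k>=0} 2^k x^(k+1) / (k+1) = sum_{m>=1} 2^(m-1) x^m / m.
For m = 6: 2^5/6 = 32/6 = 16/3.

16/3


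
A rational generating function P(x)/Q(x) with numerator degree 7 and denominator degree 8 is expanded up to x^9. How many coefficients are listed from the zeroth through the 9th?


Expanding up to x^9 gives the coefficients for x^0, x^1, ..., x^9.
That is 9 + 1 = 10 coefficients in total.

10


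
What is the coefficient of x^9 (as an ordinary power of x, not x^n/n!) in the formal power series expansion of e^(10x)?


The exponential series is e^y = sum_{k>=0} y^k / k!. Substituting y = 10x gives
e^(10x) = sum_{k>=0} 10^k x^k / k!.
So the coefficient of x^n is a^n/n! with a = 10, n = 9:
10^9 / 9! = 1000000000/362880 = 1562500/567

1562500/567


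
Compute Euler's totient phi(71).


phi(n) counts integers in [1, n] coprime to n. Using the multiplicative formula phi(n) = n * prod_{p | n} (1 - 1/p):
71 = 71, so
phi(71) = 71 * (1 - 1/71) = 70.

70


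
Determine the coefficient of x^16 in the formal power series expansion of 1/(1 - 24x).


The geometric series identity gives 1/(1 - c x) = sum_{k>=0} c^k x^k, so the coefficient of x^k is c^k.
Here c = 24 and k = 16.
Computing: 24^16 = 12116574790945106558976

12116574790945106558976


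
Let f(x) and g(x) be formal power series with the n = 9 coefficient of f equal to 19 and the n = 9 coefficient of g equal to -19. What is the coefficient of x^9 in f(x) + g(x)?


Addition of formal power series is termwise.
The coefficient of x^9 in f + g = 19 + -19
= 0

0


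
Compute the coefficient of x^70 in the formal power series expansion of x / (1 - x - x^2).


Let f(x) = sum_{k>=0} a_k x^k. Multiplying f(x) * (1 - x - x^2) = x and matching coefficients gives a_0 = 0, a_1 = 1, and a_k = a_{k-1} + a_{k-2} for k >= 2. These are the Fibonacci numbers F_k.
Iterating from F_0 = 0, F_1 = 1:
F_0=0, F_1=1, F_2=1, F_3=2, F_4=3, F_5=5, F_6=8, F_7=13, F_8=21, F_9=34, ...
F_70 = 190392490709135.

190392490709135


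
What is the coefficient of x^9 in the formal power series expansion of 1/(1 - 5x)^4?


The general identity 1/(1 - c x)^r = sum_{k>=0} c^k C(k + r - 1, r - 1) x^k follows by substituting y = c x into 1/(1 - y)^r = sum_{k>=0} C(k + r - 1, r - 1) y^k.
For c = 5, r = 4, k = 9:
5^9 * C(12, 3) = 1953125 * 220 = 429687500.

429687500


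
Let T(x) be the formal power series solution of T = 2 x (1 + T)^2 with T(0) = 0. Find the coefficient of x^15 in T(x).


Apply the Lagrange inversion formula: if T = 2 x * phi(T) with phi(t) = (1 + t)^2, then [x^n] T = 2^n * (1/n) [t^(n-1)] phi(t)^n = 2^n * (1/n) [t^(n-1)] (1 + t)^(2n) = 2^n * (1/n) C(2n, n-1).
Using the identity C(2n, n-1) = C(2n, n) * n / (n+1), the unscaled factor equals C(2n, n) / (n+1) = C_n, the n-th Catalan number.
For n = 15: C_15 = C(30, 15) / 16 = 155117520/16 = 9694845.
With the 2^15 = 32768 factor, the coefficient is 32768 * 9694845 = 317680680960.

317680680960


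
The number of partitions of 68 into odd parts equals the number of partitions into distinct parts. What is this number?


Computing partitions of 68 into odd parts (1, 3, 5, ...):
Using the generating function prod_{k>=0} 1/(1-x^(2k+1)),
the count is 24576

24576


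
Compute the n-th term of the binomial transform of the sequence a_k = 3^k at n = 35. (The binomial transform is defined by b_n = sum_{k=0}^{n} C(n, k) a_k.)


With a_k = 3^k, b_n = sum_{k=0}^{n} C(n, k) 3^k = (1 + 3)^n by the binomial theorem.
For n = 35: (1 + 3)^35 = 4^35 = 1180591620717411303424.

1180591620717411303424


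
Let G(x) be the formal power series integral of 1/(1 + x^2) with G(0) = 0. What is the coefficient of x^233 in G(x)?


1/(1 + x^2) = sum_{j>=0} (-1)^j x^(2j). Integrating termwise with G(0) = 0:
G(x) = sum_{j>=0} (-1)^j x^(2j+1) / (2j+1) = arctan(x).
Only odd powers are nonzero. For x^233 write 233 = 2*116 + 1, giving
(-1)^116 / 233 = 1/233 = 1/233.

1/233
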